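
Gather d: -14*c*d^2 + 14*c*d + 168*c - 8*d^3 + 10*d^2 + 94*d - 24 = 168*c - 8*d^3 + d^2*(10 - 14*c) + d*(14*c + 94) - 24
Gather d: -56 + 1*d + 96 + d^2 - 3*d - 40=d^2 - 2*d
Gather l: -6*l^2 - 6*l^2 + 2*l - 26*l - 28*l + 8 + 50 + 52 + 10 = -12*l^2 - 52*l + 120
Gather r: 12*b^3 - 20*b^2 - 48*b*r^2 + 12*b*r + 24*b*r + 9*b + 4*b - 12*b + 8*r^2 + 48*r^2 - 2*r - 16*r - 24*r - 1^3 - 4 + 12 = 12*b^3 - 20*b^2 + b + r^2*(56 - 48*b) + r*(36*b - 42) + 7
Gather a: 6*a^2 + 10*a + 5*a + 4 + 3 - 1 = 6*a^2 + 15*a + 6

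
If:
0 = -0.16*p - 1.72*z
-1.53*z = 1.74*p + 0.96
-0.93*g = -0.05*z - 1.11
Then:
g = 1.20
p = -0.60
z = 0.06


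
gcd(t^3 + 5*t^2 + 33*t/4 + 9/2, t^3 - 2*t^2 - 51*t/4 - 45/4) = t^2 + 3*t + 9/4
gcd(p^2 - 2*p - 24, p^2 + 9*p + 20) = p + 4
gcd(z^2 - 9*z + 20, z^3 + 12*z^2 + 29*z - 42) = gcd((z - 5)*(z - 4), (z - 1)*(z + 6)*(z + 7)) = 1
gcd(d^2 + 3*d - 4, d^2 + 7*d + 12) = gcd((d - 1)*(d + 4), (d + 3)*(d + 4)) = d + 4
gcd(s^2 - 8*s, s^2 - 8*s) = s^2 - 8*s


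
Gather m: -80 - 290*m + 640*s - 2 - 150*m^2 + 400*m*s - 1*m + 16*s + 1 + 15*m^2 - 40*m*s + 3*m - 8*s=-135*m^2 + m*(360*s - 288) + 648*s - 81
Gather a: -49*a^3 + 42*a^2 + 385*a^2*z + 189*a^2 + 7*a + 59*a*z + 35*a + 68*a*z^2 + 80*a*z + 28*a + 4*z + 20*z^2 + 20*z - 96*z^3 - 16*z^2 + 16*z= -49*a^3 + a^2*(385*z + 231) + a*(68*z^2 + 139*z + 70) - 96*z^3 + 4*z^2 + 40*z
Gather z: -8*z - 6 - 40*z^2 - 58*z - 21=-40*z^2 - 66*z - 27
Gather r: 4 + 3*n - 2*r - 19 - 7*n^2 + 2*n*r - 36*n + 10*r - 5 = -7*n^2 - 33*n + r*(2*n + 8) - 20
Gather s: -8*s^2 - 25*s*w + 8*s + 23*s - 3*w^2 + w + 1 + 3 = -8*s^2 + s*(31 - 25*w) - 3*w^2 + w + 4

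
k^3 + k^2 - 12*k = k*(k - 3)*(k + 4)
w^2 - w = w*(w - 1)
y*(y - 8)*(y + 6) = y^3 - 2*y^2 - 48*y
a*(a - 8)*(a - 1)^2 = a^4 - 10*a^3 + 17*a^2 - 8*a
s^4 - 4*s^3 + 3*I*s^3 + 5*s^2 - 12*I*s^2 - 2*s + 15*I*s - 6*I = (s - 2)*(s - 1)^2*(s + 3*I)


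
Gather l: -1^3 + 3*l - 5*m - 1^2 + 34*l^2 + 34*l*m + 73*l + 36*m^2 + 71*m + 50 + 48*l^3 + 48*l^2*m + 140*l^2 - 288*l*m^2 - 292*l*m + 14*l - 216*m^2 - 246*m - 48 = 48*l^3 + l^2*(48*m + 174) + l*(-288*m^2 - 258*m + 90) - 180*m^2 - 180*m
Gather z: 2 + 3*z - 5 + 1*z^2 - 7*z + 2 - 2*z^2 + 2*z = -z^2 - 2*z - 1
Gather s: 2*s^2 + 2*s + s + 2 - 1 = 2*s^2 + 3*s + 1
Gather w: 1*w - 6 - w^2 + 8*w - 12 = -w^2 + 9*w - 18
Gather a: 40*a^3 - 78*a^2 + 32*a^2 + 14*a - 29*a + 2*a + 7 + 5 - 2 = 40*a^3 - 46*a^2 - 13*a + 10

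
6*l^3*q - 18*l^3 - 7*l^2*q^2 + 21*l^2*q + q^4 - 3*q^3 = (-2*l + q)*(-l + q)*(3*l + q)*(q - 3)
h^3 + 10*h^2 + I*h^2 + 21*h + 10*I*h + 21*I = (h + 3)*(h + 7)*(h + I)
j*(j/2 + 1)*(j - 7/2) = j^3/2 - 3*j^2/4 - 7*j/2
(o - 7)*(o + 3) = o^2 - 4*o - 21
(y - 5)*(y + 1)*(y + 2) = y^3 - 2*y^2 - 13*y - 10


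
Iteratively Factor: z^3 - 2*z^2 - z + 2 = (z - 2)*(z^2 - 1) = (z - 2)*(z - 1)*(z + 1)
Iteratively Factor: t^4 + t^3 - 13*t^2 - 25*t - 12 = (t + 3)*(t^3 - 2*t^2 - 7*t - 4) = (t + 1)*(t + 3)*(t^2 - 3*t - 4) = (t - 4)*(t + 1)*(t + 3)*(t + 1)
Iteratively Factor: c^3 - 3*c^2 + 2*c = (c - 2)*(c^2 - c) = (c - 2)*(c - 1)*(c)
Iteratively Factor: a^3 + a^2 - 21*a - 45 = (a + 3)*(a^2 - 2*a - 15) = (a + 3)^2*(a - 5)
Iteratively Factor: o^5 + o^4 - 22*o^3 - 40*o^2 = (o + 4)*(o^4 - 3*o^3 - 10*o^2) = (o - 5)*(o + 4)*(o^3 + 2*o^2) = o*(o - 5)*(o + 4)*(o^2 + 2*o) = o*(o - 5)*(o + 2)*(o + 4)*(o)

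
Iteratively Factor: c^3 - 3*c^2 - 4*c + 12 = (c - 3)*(c^2 - 4) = (c - 3)*(c - 2)*(c + 2)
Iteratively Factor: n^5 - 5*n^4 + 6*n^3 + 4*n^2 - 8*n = (n)*(n^4 - 5*n^3 + 6*n^2 + 4*n - 8) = n*(n - 2)*(n^3 - 3*n^2 + 4) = n*(n - 2)*(n + 1)*(n^2 - 4*n + 4) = n*(n - 2)^2*(n + 1)*(n - 2)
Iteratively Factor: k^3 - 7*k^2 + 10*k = (k)*(k^2 - 7*k + 10) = k*(k - 2)*(k - 5)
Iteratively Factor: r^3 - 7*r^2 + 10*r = (r)*(r^2 - 7*r + 10) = r*(r - 5)*(r - 2)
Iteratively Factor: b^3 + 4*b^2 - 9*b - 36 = (b + 3)*(b^2 + b - 12) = (b - 3)*(b + 3)*(b + 4)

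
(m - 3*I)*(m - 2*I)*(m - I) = m^3 - 6*I*m^2 - 11*m + 6*I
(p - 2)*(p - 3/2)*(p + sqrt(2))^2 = p^4 - 7*p^3/2 + 2*sqrt(2)*p^3 - 7*sqrt(2)*p^2 + 5*p^2 - 7*p + 6*sqrt(2)*p + 6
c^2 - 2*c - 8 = (c - 4)*(c + 2)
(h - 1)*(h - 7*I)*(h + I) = h^3 - h^2 - 6*I*h^2 + 7*h + 6*I*h - 7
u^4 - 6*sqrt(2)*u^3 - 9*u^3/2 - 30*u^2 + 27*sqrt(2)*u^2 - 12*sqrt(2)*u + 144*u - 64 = (u - 4)*(u - 1/2)*(u - 8*sqrt(2))*(u + 2*sqrt(2))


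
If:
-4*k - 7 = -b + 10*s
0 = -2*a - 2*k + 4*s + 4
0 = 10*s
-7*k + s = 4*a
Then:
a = 14/3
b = -11/3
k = -8/3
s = 0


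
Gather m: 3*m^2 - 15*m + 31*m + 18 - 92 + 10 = 3*m^2 + 16*m - 64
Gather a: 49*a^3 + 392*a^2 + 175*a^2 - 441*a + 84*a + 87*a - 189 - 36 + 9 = 49*a^3 + 567*a^2 - 270*a - 216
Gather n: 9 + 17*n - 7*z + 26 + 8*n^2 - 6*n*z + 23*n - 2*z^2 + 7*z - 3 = 8*n^2 + n*(40 - 6*z) - 2*z^2 + 32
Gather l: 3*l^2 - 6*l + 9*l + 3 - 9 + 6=3*l^2 + 3*l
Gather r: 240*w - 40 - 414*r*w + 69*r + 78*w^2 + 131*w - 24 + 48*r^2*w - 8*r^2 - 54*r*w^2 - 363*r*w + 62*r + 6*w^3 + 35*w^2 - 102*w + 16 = r^2*(48*w - 8) + r*(-54*w^2 - 777*w + 131) + 6*w^3 + 113*w^2 + 269*w - 48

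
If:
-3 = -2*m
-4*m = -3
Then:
No Solution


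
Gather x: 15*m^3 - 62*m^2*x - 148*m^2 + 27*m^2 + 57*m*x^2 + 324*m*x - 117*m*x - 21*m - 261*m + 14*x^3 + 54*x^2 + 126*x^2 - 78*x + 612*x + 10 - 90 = 15*m^3 - 121*m^2 - 282*m + 14*x^3 + x^2*(57*m + 180) + x*(-62*m^2 + 207*m + 534) - 80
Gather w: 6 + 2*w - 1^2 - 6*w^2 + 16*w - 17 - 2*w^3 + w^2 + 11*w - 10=-2*w^3 - 5*w^2 + 29*w - 22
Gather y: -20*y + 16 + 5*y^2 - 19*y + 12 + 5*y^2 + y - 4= 10*y^2 - 38*y + 24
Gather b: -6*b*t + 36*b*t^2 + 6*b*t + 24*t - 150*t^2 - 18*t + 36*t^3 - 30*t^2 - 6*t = 36*b*t^2 + 36*t^3 - 180*t^2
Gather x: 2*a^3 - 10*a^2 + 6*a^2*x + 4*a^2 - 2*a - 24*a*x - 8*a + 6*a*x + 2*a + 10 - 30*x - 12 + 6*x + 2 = 2*a^3 - 6*a^2 - 8*a + x*(6*a^2 - 18*a - 24)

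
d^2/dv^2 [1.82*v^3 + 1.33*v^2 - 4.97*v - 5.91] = 10.92*v + 2.66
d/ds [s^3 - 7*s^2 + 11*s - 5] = 3*s^2 - 14*s + 11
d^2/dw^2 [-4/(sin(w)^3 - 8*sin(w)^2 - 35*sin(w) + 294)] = 4*(9*sin(w)^4 + 38*sin(w)^3 + 265*sin(w)^2 + 170*sin(w) - 146)/((sin(w) - 7)^4*(sin(w) + 6)^3)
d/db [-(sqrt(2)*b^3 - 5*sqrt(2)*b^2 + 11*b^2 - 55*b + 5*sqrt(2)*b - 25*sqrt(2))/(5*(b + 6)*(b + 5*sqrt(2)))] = (-sqrt(2)*b^4 - 20*b^3 - 12*sqrt(2)*b^3 - 251*b^2 - 20*sqrt(2)*b^2 - 710*sqrt(2)*b + 600*b - 550 + 1500*sqrt(2))/(5*(b^4 + 12*b^3 + 10*sqrt(2)*b^3 + 86*b^2 + 120*sqrt(2)*b^2 + 360*sqrt(2)*b + 600*b + 1800))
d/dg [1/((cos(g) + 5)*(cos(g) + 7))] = 2*(cos(g) + 6)*sin(g)/((cos(g) + 5)^2*(cos(g) + 7)^2)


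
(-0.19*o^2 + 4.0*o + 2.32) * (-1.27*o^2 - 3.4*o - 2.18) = 0.2413*o^4 - 4.434*o^3 - 16.1322*o^2 - 16.608*o - 5.0576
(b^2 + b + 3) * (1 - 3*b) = -3*b^3 - 2*b^2 - 8*b + 3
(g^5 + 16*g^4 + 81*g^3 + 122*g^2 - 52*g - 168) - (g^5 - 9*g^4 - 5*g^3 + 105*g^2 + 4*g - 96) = 25*g^4 + 86*g^3 + 17*g^2 - 56*g - 72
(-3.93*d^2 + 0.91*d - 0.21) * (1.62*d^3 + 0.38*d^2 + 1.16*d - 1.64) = -6.3666*d^5 - 0.0191999999999999*d^4 - 4.5532*d^3 + 7.421*d^2 - 1.736*d + 0.3444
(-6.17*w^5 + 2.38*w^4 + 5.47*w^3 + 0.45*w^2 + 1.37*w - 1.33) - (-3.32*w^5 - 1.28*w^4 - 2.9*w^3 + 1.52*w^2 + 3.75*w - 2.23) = -2.85*w^5 + 3.66*w^4 + 8.37*w^3 - 1.07*w^2 - 2.38*w + 0.9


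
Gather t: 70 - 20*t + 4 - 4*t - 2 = 72 - 24*t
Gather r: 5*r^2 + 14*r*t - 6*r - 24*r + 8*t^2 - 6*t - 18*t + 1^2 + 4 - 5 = 5*r^2 + r*(14*t - 30) + 8*t^2 - 24*t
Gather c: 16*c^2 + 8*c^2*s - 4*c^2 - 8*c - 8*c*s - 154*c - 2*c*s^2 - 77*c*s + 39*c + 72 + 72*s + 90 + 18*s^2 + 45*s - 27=c^2*(8*s + 12) + c*(-2*s^2 - 85*s - 123) + 18*s^2 + 117*s + 135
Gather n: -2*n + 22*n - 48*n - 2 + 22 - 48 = -28*n - 28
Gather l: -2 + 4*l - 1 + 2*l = 6*l - 3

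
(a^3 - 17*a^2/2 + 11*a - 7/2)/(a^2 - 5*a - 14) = (2*a^2 - 3*a + 1)/(2*(a + 2))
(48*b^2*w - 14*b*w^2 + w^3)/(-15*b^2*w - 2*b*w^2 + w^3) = (-48*b^2 + 14*b*w - w^2)/(15*b^2 + 2*b*w - w^2)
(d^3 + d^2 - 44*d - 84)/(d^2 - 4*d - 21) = (d^2 + 8*d + 12)/(d + 3)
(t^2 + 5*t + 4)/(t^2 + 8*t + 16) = (t + 1)/(t + 4)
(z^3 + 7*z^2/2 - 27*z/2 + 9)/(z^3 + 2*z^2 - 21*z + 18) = (z - 3/2)/(z - 3)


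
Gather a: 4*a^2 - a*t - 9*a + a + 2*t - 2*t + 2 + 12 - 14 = 4*a^2 + a*(-t - 8)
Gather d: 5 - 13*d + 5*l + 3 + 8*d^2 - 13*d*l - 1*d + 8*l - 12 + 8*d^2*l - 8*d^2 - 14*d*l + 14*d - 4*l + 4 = 8*d^2*l - 27*d*l + 9*l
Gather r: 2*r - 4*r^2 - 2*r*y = -4*r^2 + r*(2 - 2*y)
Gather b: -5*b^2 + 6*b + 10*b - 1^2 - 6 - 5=-5*b^2 + 16*b - 12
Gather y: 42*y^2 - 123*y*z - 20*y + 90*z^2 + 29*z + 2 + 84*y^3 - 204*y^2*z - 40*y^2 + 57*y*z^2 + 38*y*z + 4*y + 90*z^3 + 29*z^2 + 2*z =84*y^3 + y^2*(2 - 204*z) + y*(57*z^2 - 85*z - 16) + 90*z^3 + 119*z^2 + 31*z + 2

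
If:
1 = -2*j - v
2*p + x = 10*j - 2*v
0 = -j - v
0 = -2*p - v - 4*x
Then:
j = -1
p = -47/6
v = 1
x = 11/3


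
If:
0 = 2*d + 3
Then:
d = -3/2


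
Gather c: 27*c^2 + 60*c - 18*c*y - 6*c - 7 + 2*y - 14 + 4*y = 27*c^2 + c*(54 - 18*y) + 6*y - 21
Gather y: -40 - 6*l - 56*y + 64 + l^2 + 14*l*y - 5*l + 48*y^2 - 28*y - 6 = l^2 - 11*l + 48*y^2 + y*(14*l - 84) + 18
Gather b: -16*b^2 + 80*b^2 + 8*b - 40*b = 64*b^2 - 32*b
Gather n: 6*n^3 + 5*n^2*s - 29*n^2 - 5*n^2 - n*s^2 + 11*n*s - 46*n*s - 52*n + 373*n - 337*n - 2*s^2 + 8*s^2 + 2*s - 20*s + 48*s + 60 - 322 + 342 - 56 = 6*n^3 + n^2*(5*s - 34) + n*(-s^2 - 35*s - 16) + 6*s^2 + 30*s + 24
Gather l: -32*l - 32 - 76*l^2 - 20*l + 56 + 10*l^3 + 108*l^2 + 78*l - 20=10*l^3 + 32*l^2 + 26*l + 4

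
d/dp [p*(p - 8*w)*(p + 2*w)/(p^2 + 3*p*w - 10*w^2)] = (p^4 + 6*p^3*w - 32*p^2*w^2 + 120*p*w^3 + 160*w^4)/(p^4 + 6*p^3*w - 11*p^2*w^2 - 60*p*w^3 + 100*w^4)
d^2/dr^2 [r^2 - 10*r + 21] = 2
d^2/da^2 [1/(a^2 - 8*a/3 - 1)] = 6*(9*a^2 - 24*a - 4*(3*a - 4)^2 - 9)/(-3*a^2 + 8*a + 3)^3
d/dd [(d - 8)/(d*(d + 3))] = (-d^2 + 16*d + 24)/(d^2*(d^2 + 6*d + 9))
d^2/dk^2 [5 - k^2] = -2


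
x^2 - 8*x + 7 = (x - 7)*(x - 1)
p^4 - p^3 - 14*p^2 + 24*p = p*(p - 3)*(p - 2)*(p + 4)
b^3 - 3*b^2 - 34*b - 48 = (b - 8)*(b + 2)*(b + 3)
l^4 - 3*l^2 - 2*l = l*(l - 2)*(l + 1)^2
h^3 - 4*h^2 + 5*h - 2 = (h - 2)*(h - 1)^2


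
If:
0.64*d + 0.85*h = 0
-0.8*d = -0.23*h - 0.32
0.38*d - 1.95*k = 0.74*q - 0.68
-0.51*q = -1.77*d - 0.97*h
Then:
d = 0.33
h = -0.25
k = 0.16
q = 0.67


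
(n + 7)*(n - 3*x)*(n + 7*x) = n^3 + 4*n^2*x + 7*n^2 - 21*n*x^2 + 28*n*x - 147*x^2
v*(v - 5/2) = v^2 - 5*v/2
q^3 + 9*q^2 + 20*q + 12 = (q + 1)*(q + 2)*(q + 6)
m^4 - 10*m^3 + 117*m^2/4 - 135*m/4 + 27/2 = (m - 6)*(m - 3/2)^2*(m - 1)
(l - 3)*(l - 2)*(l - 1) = l^3 - 6*l^2 + 11*l - 6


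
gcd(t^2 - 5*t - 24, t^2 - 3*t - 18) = t + 3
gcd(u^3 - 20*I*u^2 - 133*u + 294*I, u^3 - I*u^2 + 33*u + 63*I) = u - 7*I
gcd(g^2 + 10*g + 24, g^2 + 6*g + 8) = g + 4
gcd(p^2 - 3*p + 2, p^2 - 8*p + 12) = p - 2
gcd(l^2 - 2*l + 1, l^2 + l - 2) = l - 1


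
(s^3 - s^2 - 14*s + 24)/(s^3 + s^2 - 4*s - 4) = (s^2 + s - 12)/(s^2 + 3*s + 2)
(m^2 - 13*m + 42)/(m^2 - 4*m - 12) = (m - 7)/(m + 2)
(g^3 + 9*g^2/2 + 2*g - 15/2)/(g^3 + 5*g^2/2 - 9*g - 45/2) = (g - 1)/(g - 3)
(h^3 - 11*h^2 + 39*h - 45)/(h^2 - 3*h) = h - 8 + 15/h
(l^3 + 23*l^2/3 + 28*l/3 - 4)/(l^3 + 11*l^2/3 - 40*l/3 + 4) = (l + 2)/(l - 2)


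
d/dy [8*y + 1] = 8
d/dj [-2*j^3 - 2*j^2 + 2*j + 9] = -6*j^2 - 4*j + 2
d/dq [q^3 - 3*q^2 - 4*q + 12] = 3*q^2 - 6*q - 4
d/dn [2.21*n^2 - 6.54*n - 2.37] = 4.42*n - 6.54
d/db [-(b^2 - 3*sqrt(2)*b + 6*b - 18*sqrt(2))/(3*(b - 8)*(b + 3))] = (-sqrt(2)*b^2 + 11*b^2/3 - 12*sqrt(2)*b + 16*b + 6*sqrt(2) + 48)/(b^4 - 10*b^3 - 23*b^2 + 240*b + 576)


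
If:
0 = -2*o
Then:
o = 0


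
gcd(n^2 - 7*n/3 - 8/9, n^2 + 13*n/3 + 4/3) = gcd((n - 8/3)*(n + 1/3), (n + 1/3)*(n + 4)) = n + 1/3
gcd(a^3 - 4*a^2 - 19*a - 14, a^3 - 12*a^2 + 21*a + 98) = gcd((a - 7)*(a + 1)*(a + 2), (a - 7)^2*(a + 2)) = a^2 - 5*a - 14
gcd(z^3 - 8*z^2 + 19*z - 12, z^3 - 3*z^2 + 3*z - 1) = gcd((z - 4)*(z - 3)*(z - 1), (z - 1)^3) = z - 1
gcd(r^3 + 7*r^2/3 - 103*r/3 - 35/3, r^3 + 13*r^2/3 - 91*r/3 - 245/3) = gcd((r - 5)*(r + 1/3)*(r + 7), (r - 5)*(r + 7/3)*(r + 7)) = r^2 + 2*r - 35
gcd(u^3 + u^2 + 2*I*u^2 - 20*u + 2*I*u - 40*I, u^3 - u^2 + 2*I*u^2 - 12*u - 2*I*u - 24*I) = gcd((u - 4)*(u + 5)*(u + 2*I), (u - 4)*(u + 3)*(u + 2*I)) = u^2 + u*(-4 + 2*I) - 8*I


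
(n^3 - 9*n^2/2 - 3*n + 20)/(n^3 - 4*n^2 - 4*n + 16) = (n - 5/2)/(n - 2)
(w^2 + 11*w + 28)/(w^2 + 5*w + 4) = (w + 7)/(w + 1)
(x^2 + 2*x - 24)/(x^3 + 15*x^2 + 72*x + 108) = (x - 4)/(x^2 + 9*x + 18)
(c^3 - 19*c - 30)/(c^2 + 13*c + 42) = (c^3 - 19*c - 30)/(c^2 + 13*c + 42)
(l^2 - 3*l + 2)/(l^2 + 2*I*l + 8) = (l^2 - 3*l + 2)/(l^2 + 2*I*l + 8)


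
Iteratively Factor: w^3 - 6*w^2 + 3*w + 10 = (w + 1)*(w^2 - 7*w + 10) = (w - 5)*(w + 1)*(w - 2)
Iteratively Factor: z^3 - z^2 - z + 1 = (z + 1)*(z^2 - 2*z + 1) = (z - 1)*(z + 1)*(z - 1)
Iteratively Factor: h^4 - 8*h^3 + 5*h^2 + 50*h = (h - 5)*(h^3 - 3*h^2 - 10*h) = (h - 5)*(h + 2)*(h^2 - 5*h) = (h - 5)^2*(h + 2)*(h)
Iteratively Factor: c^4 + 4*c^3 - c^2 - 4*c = (c)*(c^3 + 4*c^2 - c - 4) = c*(c + 1)*(c^2 + 3*c - 4) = c*(c - 1)*(c + 1)*(c + 4)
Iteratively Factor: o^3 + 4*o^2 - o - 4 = (o + 1)*(o^2 + 3*o - 4) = (o - 1)*(o + 1)*(o + 4)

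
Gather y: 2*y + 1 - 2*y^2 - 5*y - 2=-2*y^2 - 3*y - 1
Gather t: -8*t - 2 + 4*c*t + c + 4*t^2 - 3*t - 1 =c + 4*t^2 + t*(4*c - 11) - 3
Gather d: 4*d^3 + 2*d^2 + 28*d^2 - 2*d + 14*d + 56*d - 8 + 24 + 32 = 4*d^3 + 30*d^2 + 68*d + 48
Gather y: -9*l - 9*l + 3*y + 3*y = -18*l + 6*y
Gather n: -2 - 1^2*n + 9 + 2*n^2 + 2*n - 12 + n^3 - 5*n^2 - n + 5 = n^3 - 3*n^2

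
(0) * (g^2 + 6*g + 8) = 0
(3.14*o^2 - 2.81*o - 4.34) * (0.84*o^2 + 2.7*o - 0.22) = 2.6376*o^4 + 6.1176*o^3 - 11.9234*o^2 - 11.0998*o + 0.9548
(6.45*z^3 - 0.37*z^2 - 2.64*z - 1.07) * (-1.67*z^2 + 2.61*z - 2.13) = -10.7715*z^5 + 17.4524*z^4 - 10.2954*z^3 - 4.3154*z^2 + 2.8305*z + 2.2791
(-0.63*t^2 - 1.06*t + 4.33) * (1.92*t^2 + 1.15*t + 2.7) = -1.2096*t^4 - 2.7597*t^3 + 5.3936*t^2 + 2.1175*t + 11.691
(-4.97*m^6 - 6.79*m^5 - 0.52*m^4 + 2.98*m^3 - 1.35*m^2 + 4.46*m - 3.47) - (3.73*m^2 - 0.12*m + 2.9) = -4.97*m^6 - 6.79*m^5 - 0.52*m^4 + 2.98*m^3 - 5.08*m^2 + 4.58*m - 6.37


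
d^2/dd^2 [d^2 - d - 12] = 2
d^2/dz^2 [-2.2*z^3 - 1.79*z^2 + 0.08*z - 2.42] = -13.2*z - 3.58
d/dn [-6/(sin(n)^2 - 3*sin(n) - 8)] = 6*(2*sin(n) - 3)*cos(n)/(3*sin(n) + cos(n)^2 + 7)^2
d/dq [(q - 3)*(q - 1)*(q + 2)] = 3*q^2 - 4*q - 5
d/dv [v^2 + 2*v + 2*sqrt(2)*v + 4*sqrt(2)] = 2*v + 2 + 2*sqrt(2)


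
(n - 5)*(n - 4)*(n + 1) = n^3 - 8*n^2 + 11*n + 20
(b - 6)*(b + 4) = b^2 - 2*b - 24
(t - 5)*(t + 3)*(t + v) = t^3 + t^2*v - 2*t^2 - 2*t*v - 15*t - 15*v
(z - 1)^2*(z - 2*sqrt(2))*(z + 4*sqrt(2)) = z^4 - 2*z^3 + 2*sqrt(2)*z^3 - 15*z^2 - 4*sqrt(2)*z^2 + 2*sqrt(2)*z + 32*z - 16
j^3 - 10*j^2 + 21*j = j*(j - 7)*(j - 3)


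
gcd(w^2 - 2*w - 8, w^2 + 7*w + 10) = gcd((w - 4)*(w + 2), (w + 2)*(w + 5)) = w + 2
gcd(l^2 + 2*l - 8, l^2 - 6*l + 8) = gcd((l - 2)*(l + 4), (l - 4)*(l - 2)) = l - 2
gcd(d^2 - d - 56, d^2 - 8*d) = d - 8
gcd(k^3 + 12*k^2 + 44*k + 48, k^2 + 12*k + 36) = k + 6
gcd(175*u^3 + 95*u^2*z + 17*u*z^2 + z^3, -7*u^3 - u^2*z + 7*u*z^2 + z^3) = 7*u + z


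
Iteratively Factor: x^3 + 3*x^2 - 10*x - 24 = (x + 2)*(x^2 + x - 12) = (x - 3)*(x + 2)*(x + 4)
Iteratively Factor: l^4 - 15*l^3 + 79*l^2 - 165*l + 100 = (l - 1)*(l^3 - 14*l^2 + 65*l - 100) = (l - 5)*(l - 1)*(l^2 - 9*l + 20) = (l - 5)*(l - 4)*(l - 1)*(l - 5)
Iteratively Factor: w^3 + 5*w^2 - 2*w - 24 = (w + 3)*(w^2 + 2*w - 8) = (w + 3)*(w + 4)*(w - 2)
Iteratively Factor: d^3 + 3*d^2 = (d)*(d^2 + 3*d) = d*(d + 3)*(d)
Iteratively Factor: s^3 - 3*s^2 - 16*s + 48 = (s - 4)*(s^2 + s - 12) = (s - 4)*(s - 3)*(s + 4)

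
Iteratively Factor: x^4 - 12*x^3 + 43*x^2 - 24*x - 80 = (x - 4)*(x^3 - 8*x^2 + 11*x + 20) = (x - 4)^2*(x^2 - 4*x - 5) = (x - 5)*(x - 4)^2*(x + 1)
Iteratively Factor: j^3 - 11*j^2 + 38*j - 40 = (j - 5)*(j^2 - 6*j + 8) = (j - 5)*(j - 4)*(j - 2)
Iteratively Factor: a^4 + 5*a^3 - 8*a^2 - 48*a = (a)*(a^3 + 5*a^2 - 8*a - 48) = a*(a + 4)*(a^2 + a - 12) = a*(a - 3)*(a + 4)*(a + 4)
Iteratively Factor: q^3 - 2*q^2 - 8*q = (q + 2)*(q^2 - 4*q) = (q - 4)*(q + 2)*(q)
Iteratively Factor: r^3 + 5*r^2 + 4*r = (r)*(r^2 + 5*r + 4) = r*(r + 4)*(r + 1)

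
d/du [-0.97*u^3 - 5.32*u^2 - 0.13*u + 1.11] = -2.91*u^2 - 10.64*u - 0.13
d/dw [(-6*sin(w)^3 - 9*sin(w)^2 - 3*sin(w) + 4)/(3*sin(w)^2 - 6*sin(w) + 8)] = 3*(-6*sin(w)^3 + 24*sin(w)^2 - 27*sin(w) - 56)*sin(w)*cos(w)/(3*sin(w)^2 - 6*sin(w) + 8)^2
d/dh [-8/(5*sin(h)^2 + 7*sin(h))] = 8*(10*sin(h) + 7)*cos(h)/((5*sin(h) + 7)^2*sin(h)^2)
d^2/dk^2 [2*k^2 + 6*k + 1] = 4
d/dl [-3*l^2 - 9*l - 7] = -6*l - 9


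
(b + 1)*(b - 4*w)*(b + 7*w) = b^3 + 3*b^2*w + b^2 - 28*b*w^2 + 3*b*w - 28*w^2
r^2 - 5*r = r*(r - 5)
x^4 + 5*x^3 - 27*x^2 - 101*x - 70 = (x - 5)*(x + 1)*(x + 2)*(x + 7)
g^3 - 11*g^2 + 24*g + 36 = (g - 6)^2*(g + 1)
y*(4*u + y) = 4*u*y + y^2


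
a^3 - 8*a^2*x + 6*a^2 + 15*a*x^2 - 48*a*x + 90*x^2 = (a + 6)*(a - 5*x)*(a - 3*x)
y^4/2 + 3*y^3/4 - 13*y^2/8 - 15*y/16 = y*(y/2 + 1/4)*(y - 3/2)*(y + 5/2)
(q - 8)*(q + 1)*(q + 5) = q^3 - 2*q^2 - 43*q - 40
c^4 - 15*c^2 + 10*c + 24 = (c - 3)*(c - 2)*(c + 1)*(c + 4)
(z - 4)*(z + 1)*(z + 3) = z^3 - 13*z - 12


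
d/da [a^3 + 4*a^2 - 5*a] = 3*a^2 + 8*a - 5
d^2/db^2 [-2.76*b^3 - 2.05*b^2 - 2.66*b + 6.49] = -16.56*b - 4.1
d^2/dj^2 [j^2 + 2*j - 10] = 2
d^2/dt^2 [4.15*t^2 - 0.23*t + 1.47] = 8.30000000000000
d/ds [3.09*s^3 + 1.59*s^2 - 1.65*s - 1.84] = 9.27*s^2 + 3.18*s - 1.65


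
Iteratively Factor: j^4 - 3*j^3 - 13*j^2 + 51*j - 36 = (j - 1)*(j^3 - 2*j^2 - 15*j + 36) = (j - 3)*(j - 1)*(j^2 + j - 12) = (j - 3)*(j - 1)*(j + 4)*(j - 3)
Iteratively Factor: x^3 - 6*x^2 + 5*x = (x - 5)*(x^2 - x) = x*(x - 5)*(x - 1)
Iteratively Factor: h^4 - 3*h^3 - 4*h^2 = (h)*(h^3 - 3*h^2 - 4*h) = h*(h + 1)*(h^2 - 4*h) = h*(h - 4)*(h + 1)*(h)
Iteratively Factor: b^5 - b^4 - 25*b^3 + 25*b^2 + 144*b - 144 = (b + 4)*(b^4 - 5*b^3 - 5*b^2 + 45*b - 36) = (b - 1)*(b + 4)*(b^3 - 4*b^2 - 9*b + 36) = (b - 1)*(b + 3)*(b + 4)*(b^2 - 7*b + 12) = (b - 3)*(b - 1)*(b + 3)*(b + 4)*(b - 4)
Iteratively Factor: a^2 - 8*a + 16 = (a - 4)*(a - 4)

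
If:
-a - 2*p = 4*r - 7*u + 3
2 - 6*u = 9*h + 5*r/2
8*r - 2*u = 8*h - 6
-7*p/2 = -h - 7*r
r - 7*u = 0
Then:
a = -1058/2359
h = 249/674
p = -1613/2359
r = -133/337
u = -19/337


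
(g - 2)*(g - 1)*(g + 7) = g^3 + 4*g^2 - 19*g + 14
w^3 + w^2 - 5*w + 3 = (w - 1)^2*(w + 3)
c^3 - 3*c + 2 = (c - 1)^2*(c + 2)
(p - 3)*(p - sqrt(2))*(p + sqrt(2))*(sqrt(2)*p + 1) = sqrt(2)*p^4 - 3*sqrt(2)*p^3 + p^3 - 3*p^2 - 2*sqrt(2)*p^2 - 2*p + 6*sqrt(2)*p + 6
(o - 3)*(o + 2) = o^2 - o - 6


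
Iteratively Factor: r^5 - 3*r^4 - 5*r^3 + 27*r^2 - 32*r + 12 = (r - 2)*(r^4 - r^3 - 7*r^2 + 13*r - 6) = (r - 2)^2*(r^3 + r^2 - 5*r + 3) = (r - 2)^2*(r - 1)*(r^2 + 2*r - 3) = (r - 2)^2*(r - 1)^2*(r + 3)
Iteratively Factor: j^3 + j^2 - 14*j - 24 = (j + 2)*(j^2 - j - 12) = (j + 2)*(j + 3)*(j - 4)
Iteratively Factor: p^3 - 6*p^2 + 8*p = (p)*(p^2 - 6*p + 8) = p*(p - 2)*(p - 4)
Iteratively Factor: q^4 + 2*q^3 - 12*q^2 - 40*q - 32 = (q + 2)*(q^3 - 12*q - 16) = (q + 2)^2*(q^2 - 2*q - 8) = (q + 2)^3*(q - 4)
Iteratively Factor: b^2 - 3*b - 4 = (b - 4)*(b + 1)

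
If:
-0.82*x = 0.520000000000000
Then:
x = -0.63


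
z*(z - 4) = z^2 - 4*z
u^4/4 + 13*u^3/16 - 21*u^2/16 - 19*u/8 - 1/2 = (u/4 + 1)*(u - 2)*(u + 1/4)*(u + 1)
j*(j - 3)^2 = j^3 - 6*j^2 + 9*j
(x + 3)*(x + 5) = x^2 + 8*x + 15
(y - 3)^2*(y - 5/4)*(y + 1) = y^4 - 25*y^3/4 + 37*y^2/4 + 21*y/4 - 45/4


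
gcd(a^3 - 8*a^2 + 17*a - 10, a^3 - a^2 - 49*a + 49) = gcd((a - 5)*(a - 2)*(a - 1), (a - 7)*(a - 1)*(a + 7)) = a - 1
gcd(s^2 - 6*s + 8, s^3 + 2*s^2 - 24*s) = s - 4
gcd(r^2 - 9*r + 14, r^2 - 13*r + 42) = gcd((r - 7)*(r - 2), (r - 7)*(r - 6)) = r - 7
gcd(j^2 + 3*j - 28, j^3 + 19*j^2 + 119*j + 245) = j + 7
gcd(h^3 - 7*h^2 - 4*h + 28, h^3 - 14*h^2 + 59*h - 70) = h^2 - 9*h + 14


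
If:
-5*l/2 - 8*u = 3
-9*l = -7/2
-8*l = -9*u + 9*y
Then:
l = 7/18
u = -143/288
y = -2183/2592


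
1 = 1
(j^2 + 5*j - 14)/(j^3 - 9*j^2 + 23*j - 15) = (j^2 + 5*j - 14)/(j^3 - 9*j^2 + 23*j - 15)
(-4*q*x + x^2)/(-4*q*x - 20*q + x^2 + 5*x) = x/(x + 5)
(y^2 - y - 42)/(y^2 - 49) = (y + 6)/(y + 7)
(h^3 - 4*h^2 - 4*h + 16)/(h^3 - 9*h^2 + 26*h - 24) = (h + 2)/(h - 3)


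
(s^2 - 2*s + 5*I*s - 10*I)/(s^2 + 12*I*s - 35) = (s - 2)/(s + 7*I)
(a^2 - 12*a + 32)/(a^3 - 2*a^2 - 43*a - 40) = (a - 4)/(a^2 + 6*a + 5)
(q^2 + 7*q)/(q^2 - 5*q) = (q + 7)/(q - 5)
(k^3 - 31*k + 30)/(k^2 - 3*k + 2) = (k^2 + k - 30)/(k - 2)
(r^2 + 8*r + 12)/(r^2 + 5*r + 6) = (r + 6)/(r + 3)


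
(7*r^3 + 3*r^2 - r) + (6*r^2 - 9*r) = 7*r^3 + 9*r^2 - 10*r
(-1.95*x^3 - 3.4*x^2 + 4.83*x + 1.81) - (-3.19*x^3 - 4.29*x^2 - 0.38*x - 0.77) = 1.24*x^3 + 0.89*x^2 + 5.21*x + 2.58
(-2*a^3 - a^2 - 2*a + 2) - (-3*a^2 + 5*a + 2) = -2*a^3 + 2*a^2 - 7*a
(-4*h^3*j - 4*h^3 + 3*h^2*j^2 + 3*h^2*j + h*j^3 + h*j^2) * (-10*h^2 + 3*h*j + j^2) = 40*h^5*j + 40*h^5 - 42*h^4*j^2 - 42*h^4*j - 5*h^3*j^3 - 5*h^3*j^2 + 6*h^2*j^4 + 6*h^2*j^3 + h*j^5 + h*j^4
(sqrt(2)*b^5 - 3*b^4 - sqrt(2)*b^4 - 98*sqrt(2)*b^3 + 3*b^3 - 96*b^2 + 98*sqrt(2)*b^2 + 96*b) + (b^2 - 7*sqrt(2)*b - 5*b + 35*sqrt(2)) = sqrt(2)*b^5 - 3*b^4 - sqrt(2)*b^4 - 98*sqrt(2)*b^3 + 3*b^3 - 95*b^2 + 98*sqrt(2)*b^2 - 7*sqrt(2)*b + 91*b + 35*sqrt(2)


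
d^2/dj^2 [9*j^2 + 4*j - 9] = 18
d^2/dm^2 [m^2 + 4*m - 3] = 2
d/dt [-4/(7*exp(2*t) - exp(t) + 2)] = (56*exp(t) - 4)*exp(t)/(7*exp(2*t) - exp(t) + 2)^2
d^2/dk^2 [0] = 0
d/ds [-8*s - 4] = -8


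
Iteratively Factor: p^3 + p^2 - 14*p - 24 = (p + 3)*(p^2 - 2*p - 8) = (p + 2)*(p + 3)*(p - 4)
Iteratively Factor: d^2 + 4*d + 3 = (d + 3)*(d + 1)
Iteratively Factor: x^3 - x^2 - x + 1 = (x - 1)*(x^2 - 1) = (x - 1)^2*(x + 1)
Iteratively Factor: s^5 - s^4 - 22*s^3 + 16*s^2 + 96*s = (s)*(s^4 - s^3 - 22*s^2 + 16*s + 96) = s*(s + 4)*(s^3 - 5*s^2 - 2*s + 24) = s*(s - 4)*(s + 4)*(s^2 - s - 6) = s*(s - 4)*(s + 2)*(s + 4)*(s - 3)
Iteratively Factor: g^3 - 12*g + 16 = (g - 2)*(g^2 + 2*g - 8) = (g - 2)*(g + 4)*(g - 2)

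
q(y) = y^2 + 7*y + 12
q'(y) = 2*y + 7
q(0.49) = 15.67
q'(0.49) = 7.98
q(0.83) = 18.50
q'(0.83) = 8.66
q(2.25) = 32.81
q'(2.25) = 11.50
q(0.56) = 16.23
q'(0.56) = 8.12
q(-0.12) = 11.17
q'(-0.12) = 6.76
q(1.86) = 28.48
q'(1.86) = 10.72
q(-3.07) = -0.07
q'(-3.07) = 0.86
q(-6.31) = 7.65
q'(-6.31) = -5.62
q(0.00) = 12.00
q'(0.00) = 7.00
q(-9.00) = 30.00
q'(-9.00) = -11.00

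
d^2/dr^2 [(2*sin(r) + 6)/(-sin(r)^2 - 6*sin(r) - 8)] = 2*(sin(r)^5 + 6*sin(r)^4 + 4*sin(r)^3 - 54*sin(r)^2 - 140*sin(r) - 72)/(sin(r)^2 + 6*sin(r) + 8)^3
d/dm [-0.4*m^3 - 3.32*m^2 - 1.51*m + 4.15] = -1.2*m^2 - 6.64*m - 1.51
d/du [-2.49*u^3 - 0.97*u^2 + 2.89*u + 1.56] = -7.47*u^2 - 1.94*u + 2.89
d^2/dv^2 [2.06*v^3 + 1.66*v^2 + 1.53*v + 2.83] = 12.36*v + 3.32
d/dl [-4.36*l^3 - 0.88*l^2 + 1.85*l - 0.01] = -13.08*l^2 - 1.76*l + 1.85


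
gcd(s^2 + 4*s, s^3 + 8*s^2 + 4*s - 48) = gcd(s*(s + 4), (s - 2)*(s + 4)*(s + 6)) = s + 4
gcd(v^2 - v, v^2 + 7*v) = v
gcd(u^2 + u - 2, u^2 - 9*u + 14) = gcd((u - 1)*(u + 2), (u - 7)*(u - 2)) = 1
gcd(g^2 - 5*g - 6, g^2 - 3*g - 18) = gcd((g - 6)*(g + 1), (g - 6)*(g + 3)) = g - 6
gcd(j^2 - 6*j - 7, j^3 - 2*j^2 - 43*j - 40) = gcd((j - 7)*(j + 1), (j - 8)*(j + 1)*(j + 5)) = j + 1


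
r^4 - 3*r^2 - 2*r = r*(r - 2)*(r + 1)^2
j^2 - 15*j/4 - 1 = (j - 4)*(j + 1/4)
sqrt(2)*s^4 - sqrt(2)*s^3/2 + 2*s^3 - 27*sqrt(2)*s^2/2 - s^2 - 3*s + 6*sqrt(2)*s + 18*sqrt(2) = (s - 3/2)*(s - 2*sqrt(2))*(s + 3*sqrt(2))*(sqrt(2)*s + sqrt(2))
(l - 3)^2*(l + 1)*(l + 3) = l^4 - 2*l^3 - 12*l^2 + 18*l + 27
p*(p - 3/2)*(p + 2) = p^3 + p^2/2 - 3*p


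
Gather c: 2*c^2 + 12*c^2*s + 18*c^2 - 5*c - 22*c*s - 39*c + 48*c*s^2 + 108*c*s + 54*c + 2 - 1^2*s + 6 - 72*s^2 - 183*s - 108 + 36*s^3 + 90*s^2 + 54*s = c^2*(12*s + 20) + c*(48*s^2 + 86*s + 10) + 36*s^3 + 18*s^2 - 130*s - 100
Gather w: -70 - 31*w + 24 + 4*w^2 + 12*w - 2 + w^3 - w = w^3 + 4*w^2 - 20*w - 48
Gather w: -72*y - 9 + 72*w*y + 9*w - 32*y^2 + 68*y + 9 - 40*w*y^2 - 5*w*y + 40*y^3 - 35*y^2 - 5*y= w*(-40*y^2 + 67*y + 9) + 40*y^3 - 67*y^2 - 9*y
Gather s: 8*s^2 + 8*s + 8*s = 8*s^2 + 16*s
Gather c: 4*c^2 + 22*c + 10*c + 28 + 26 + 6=4*c^2 + 32*c + 60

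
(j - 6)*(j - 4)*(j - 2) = j^3 - 12*j^2 + 44*j - 48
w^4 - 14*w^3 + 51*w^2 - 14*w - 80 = (w - 8)*(w - 5)*(w - 2)*(w + 1)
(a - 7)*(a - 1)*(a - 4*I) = a^3 - 8*a^2 - 4*I*a^2 + 7*a + 32*I*a - 28*I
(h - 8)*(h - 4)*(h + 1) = h^3 - 11*h^2 + 20*h + 32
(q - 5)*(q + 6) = q^2 + q - 30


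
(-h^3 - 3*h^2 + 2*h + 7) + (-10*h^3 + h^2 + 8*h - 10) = -11*h^3 - 2*h^2 + 10*h - 3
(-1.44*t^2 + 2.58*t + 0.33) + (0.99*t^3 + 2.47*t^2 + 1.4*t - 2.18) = 0.99*t^3 + 1.03*t^2 + 3.98*t - 1.85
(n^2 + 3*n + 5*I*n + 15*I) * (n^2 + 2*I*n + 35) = n^4 + 3*n^3 + 7*I*n^3 + 25*n^2 + 21*I*n^2 + 75*n + 175*I*n + 525*I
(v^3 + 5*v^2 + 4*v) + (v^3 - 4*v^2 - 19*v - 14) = 2*v^3 + v^2 - 15*v - 14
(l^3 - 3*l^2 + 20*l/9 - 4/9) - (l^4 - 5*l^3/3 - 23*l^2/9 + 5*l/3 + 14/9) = -l^4 + 8*l^3/3 - 4*l^2/9 + 5*l/9 - 2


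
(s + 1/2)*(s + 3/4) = s^2 + 5*s/4 + 3/8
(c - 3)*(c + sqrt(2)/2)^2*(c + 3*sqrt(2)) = c^4 - 3*c^3 + 4*sqrt(2)*c^3 - 12*sqrt(2)*c^2 + 13*c^2/2 - 39*c/2 + 3*sqrt(2)*c/2 - 9*sqrt(2)/2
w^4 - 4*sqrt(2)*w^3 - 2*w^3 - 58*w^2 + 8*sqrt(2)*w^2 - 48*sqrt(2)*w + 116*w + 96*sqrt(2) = (w - 2)*(w - 8*sqrt(2))*(w + sqrt(2))*(w + 3*sqrt(2))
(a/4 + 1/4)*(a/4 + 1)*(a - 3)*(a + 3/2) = a^4/16 + 7*a^3/32 - a^2/2 - 57*a/32 - 9/8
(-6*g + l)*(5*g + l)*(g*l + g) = -30*g^3*l - 30*g^3 - g^2*l^2 - g^2*l + g*l^3 + g*l^2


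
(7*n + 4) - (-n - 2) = 8*n + 6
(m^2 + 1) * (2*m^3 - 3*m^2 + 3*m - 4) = 2*m^5 - 3*m^4 + 5*m^3 - 7*m^2 + 3*m - 4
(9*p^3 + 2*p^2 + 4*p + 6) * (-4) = -36*p^3 - 8*p^2 - 16*p - 24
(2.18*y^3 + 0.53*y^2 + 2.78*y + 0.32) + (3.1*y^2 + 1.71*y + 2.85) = 2.18*y^3 + 3.63*y^2 + 4.49*y + 3.17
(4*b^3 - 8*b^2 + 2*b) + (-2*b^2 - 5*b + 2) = 4*b^3 - 10*b^2 - 3*b + 2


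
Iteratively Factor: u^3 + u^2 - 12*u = (u)*(u^2 + u - 12) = u*(u - 3)*(u + 4)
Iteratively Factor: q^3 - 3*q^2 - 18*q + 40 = (q - 2)*(q^2 - q - 20) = (q - 2)*(q + 4)*(q - 5)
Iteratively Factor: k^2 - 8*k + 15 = (k - 3)*(k - 5)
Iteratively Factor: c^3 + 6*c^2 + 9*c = (c + 3)*(c^2 + 3*c) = (c + 3)^2*(c)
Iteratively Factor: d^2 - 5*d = (d)*(d - 5)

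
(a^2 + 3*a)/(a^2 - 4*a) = (a + 3)/(a - 4)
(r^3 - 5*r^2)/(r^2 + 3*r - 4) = r^2*(r - 5)/(r^2 + 3*r - 4)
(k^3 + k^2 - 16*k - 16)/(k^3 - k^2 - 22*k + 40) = (k^2 + 5*k + 4)/(k^2 + 3*k - 10)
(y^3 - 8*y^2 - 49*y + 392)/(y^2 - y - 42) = (y^2 - y - 56)/(y + 6)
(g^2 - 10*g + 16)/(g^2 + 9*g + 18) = (g^2 - 10*g + 16)/(g^2 + 9*g + 18)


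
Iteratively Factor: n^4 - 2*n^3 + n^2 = (n)*(n^3 - 2*n^2 + n) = n^2*(n^2 - 2*n + 1) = n^2*(n - 1)*(n - 1)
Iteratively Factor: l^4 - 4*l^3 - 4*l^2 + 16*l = (l - 2)*(l^3 - 2*l^2 - 8*l) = (l - 4)*(l - 2)*(l^2 + 2*l) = l*(l - 4)*(l - 2)*(l + 2)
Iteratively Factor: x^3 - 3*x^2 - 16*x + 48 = (x - 3)*(x^2 - 16) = (x - 3)*(x + 4)*(x - 4)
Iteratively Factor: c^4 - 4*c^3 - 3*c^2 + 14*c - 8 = (c - 1)*(c^3 - 3*c^2 - 6*c + 8) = (c - 4)*(c - 1)*(c^2 + c - 2) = (c - 4)*(c - 1)^2*(c + 2)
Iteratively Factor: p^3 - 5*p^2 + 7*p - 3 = (p - 1)*(p^2 - 4*p + 3) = (p - 3)*(p - 1)*(p - 1)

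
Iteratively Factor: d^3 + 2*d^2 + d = (d)*(d^2 + 2*d + 1) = d*(d + 1)*(d + 1)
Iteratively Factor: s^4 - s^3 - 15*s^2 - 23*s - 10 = (s + 1)*(s^3 - 2*s^2 - 13*s - 10) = (s + 1)^2*(s^2 - 3*s - 10) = (s - 5)*(s + 1)^2*(s + 2)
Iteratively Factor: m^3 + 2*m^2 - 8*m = (m - 2)*(m^2 + 4*m) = (m - 2)*(m + 4)*(m)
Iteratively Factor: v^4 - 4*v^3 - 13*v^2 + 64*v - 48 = (v - 4)*(v^3 - 13*v + 12) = (v - 4)*(v - 3)*(v^2 + 3*v - 4) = (v - 4)*(v - 3)*(v - 1)*(v + 4)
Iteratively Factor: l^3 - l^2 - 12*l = (l + 3)*(l^2 - 4*l) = (l - 4)*(l + 3)*(l)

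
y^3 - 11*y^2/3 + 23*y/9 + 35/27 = (y - 7/3)*(y - 5/3)*(y + 1/3)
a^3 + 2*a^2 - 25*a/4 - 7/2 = (a - 2)*(a + 1/2)*(a + 7/2)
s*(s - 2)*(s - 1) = s^3 - 3*s^2 + 2*s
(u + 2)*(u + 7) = u^2 + 9*u + 14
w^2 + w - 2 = (w - 1)*(w + 2)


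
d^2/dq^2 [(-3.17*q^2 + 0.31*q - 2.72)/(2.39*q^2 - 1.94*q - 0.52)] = (-25.854542*q^3 - 116.859528*q^2 + 77.98092*q - 29.574608)/(13.651919*q^6 - 33.244422*q^5 + 18.074136*q^4 + 7.164808*q^3 - 3.932448*q^2 - 1.573728*q - 0.140608)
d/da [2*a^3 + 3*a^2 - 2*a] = 6*a^2 + 6*a - 2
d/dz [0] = 0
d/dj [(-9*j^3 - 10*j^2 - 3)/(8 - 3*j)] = (54*j^3 - 186*j^2 - 160*j - 9)/(9*j^2 - 48*j + 64)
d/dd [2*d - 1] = 2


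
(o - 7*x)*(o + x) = o^2 - 6*o*x - 7*x^2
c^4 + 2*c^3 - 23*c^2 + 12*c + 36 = (c - 3)*(c - 2)*(c + 1)*(c + 6)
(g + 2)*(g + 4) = g^2 + 6*g + 8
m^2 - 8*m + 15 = (m - 5)*(m - 3)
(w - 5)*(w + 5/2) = w^2 - 5*w/2 - 25/2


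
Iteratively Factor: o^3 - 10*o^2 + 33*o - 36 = (o - 4)*(o^2 - 6*o + 9) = (o - 4)*(o - 3)*(o - 3)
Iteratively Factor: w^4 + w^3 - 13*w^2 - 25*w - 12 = (w - 4)*(w^3 + 5*w^2 + 7*w + 3) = (w - 4)*(w + 1)*(w^2 + 4*w + 3) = (w - 4)*(w + 1)^2*(w + 3)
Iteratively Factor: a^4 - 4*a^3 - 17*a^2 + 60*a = (a + 4)*(a^3 - 8*a^2 + 15*a) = (a - 5)*(a + 4)*(a^2 - 3*a) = a*(a - 5)*(a + 4)*(a - 3)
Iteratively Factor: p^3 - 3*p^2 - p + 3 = (p - 3)*(p^2 - 1) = (p - 3)*(p + 1)*(p - 1)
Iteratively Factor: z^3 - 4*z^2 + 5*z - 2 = (z - 1)*(z^2 - 3*z + 2) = (z - 2)*(z - 1)*(z - 1)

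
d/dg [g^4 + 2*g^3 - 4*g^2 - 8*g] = 4*g^3 + 6*g^2 - 8*g - 8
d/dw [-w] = -1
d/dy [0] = 0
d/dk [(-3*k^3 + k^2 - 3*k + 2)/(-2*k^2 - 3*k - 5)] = (6*k^4 + 18*k^3 + 36*k^2 - 2*k + 21)/(4*k^4 + 12*k^3 + 29*k^2 + 30*k + 25)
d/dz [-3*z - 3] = -3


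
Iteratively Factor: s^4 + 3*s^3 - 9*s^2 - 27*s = (s - 3)*(s^3 + 6*s^2 + 9*s) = (s - 3)*(s + 3)*(s^2 + 3*s) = s*(s - 3)*(s + 3)*(s + 3)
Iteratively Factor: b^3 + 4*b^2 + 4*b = (b)*(b^2 + 4*b + 4) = b*(b + 2)*(b + 2)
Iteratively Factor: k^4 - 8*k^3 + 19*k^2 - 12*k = (k - 4)*(k^3 - 4*k^2 + 3*k) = (k - 4)*(k - 1)*(k^2 - 3*k) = (k - 4)*(k - 3)*(k - 1)*(k)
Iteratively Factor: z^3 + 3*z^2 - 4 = (z - 1)*(z^2 + 4*z + 4) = (z - 1)*(z + 2)*(z + 2)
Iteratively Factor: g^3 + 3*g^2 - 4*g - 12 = (g + 2)*(g^2 + g - 6) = (g - 2)*(g + 2)*(g + 3)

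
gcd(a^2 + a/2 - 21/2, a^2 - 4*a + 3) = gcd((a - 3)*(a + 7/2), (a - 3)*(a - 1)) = a - 3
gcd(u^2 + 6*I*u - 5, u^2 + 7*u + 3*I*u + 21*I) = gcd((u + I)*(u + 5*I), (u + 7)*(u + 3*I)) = 1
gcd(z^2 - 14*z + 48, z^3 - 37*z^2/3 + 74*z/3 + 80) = z^2 - 14*z + 48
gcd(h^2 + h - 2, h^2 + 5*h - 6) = h - 1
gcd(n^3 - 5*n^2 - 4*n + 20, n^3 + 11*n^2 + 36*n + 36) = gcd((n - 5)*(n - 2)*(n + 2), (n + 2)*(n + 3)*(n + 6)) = n + 2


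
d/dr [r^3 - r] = 3*r^2 - 1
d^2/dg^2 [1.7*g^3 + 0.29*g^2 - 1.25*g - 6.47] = 10.2*g + 0.58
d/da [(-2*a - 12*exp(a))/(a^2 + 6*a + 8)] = 2*(2*(a + 3)*(a + 6*exp(a)) - (6*exp(a) + 1)*(a^2 + 6*a + 8))/(a^2 + 6*a + 8)^2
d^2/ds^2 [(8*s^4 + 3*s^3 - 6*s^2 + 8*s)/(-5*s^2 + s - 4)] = 2*(-200*s^6 + 120*s^5 - 504*s^4 + 143*s^3 - 1092*s^2 + 336*s + 64)/(125*s^6 - 75*s^5 + 315*s^4 - 121*s^3 + 252*s^2 - 48*s + 64)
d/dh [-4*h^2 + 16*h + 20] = 16 - 8*h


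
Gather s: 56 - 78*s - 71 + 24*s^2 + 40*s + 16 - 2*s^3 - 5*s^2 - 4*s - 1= -2*s^3 + 19*s^2 - 42*s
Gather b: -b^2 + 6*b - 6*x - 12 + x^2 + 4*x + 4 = -b^2 + 6*b + x^2 - 2*x - 8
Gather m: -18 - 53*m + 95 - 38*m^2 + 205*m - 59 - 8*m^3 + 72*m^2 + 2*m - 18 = -8*m^3 + 34*m^2 + 154*m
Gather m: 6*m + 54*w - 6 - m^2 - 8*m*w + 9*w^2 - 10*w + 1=-m^2 + m*(6 - 8*w) + 9*w^2 + 44*w - 5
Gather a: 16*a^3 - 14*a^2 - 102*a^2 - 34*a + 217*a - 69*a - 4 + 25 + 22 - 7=16*a^3 - 116*a^2 + 114*a + 36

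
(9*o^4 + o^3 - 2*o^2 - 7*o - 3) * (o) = 9*o^5 + o^4 - 2*o^3 - 7*o^2 - 3*o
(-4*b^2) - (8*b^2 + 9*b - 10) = -12*b^2 - 9*b + 10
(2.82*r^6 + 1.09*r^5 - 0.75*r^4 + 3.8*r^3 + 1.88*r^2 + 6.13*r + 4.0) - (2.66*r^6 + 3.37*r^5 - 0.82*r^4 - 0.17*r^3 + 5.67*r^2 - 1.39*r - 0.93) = 0.16*r^6 - 2.28*r^5 + 0.07*r^4 + 3.97*r^3 - 3.79*r^2 + 7.52*r + 4.93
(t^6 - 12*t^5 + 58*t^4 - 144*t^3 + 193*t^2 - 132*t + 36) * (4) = 4*t^6 - 48*t^5 + 232*t^4 - 576*t^3 + 772*t^2 - 528*t + 144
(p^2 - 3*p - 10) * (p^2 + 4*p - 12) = p^4 + p^3 - 34*p^2 - 4*p + 120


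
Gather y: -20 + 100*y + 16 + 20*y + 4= 120*y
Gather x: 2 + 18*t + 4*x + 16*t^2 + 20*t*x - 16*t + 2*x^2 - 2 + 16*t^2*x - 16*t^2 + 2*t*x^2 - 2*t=x^2*(2*t + 2) + x*(16*t^2 + 20*t + 4)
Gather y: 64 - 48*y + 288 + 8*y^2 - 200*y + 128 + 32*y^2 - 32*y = 40*y^2 - 280*y + 480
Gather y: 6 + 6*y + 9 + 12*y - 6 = 18*y + 9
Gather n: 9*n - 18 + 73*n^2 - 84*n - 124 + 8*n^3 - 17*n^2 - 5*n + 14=8*n^3 + 56*n^2 - 80*n - 128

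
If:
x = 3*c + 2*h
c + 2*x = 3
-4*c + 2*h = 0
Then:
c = 1/5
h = 2/5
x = 7/5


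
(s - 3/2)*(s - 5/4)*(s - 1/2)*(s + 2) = s^4 - 5*s^3/4 - 13*s^2/4 + 89*s/16 - 15/8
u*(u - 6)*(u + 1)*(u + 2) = u^4 - 3*u^3 - 16*u^2 - 12*u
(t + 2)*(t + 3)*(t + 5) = t^3 + 10*t^2 + 31*t + 30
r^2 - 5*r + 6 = (r - 3)*(r - 2)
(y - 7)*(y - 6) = y^2 - 13*y + 42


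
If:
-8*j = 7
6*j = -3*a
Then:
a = 7/4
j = -7/8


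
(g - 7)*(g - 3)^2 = g^3 - 13*g^2 + 51*g - 63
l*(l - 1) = l^2 - l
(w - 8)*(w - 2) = w^2 - 10*w + 16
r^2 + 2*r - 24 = (r - 4)*(r + 6)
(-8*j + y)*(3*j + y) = -24*j^2 - 5*j*y + y^2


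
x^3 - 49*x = x*(x - 7)*(x + 7)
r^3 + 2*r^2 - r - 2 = (r - 1)*(r + 1)*(r + 2)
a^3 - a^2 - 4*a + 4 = (a - 2)*(a - 1)*(a + 2)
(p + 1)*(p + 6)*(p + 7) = p^3 + 14*p^2 + 55*p + 42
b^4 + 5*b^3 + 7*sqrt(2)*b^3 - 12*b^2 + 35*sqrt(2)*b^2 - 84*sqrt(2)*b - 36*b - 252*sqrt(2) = (b - 3)*(b + 2)*(b + 6)*(b + 7*sqrt(2))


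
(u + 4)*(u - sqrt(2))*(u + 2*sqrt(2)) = u^3 + sqrt(2)*u^2 + 4*u^2 - 4*u + 4*sqrt(2)*u - 16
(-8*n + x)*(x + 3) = -8*n*x - 24*n + x^2 + 3*x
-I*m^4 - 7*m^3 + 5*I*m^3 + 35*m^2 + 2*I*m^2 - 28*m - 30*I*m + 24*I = (m - 4)*(m - 6*I)*(m - I)*(-I*m + I)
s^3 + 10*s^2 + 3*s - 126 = (s - 3)*(s + 6)*(s + 7)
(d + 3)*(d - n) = d^2 - d*n + 3*d - 3*n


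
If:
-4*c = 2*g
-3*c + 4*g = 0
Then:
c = 0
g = 0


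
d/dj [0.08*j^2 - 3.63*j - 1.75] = 0.16*j - 3.63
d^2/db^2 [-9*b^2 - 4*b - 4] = -18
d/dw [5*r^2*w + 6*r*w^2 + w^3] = 5*r^2 + 12*r*w + 3*w^2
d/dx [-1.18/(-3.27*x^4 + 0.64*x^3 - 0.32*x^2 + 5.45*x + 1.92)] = (-15.4344*x^3 + 2.2656*x^2 - 0.7552*x + 6.431)/(-3.27*x^4 + 0.64*x^3 - 0.32*x^2 + 5.45*x + 1.92)^2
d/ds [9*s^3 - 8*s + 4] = 27*s^2 - 8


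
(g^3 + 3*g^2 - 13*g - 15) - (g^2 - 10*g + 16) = g^3 + 2*g^2 - 3*g - 31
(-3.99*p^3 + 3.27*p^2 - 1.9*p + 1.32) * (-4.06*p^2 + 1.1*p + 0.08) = 16.1994*p^5 - 17.6652*p^4 + 10.9918*p^3 - 7.1876*p^2 + 1.3*p + 0.1056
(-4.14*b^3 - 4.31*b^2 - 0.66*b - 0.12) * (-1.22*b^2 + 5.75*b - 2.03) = 5.0508*b^5 - 18.5468*b^4 - 15.5731*b^3 + 5.1007*b^2 + 0.6498*b + 0.2436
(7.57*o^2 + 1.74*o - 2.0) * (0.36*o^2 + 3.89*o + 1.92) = 2.7252*o^4 + 30.0737*o^3 + 20.583*o^2 - 4.4392*o - 3.84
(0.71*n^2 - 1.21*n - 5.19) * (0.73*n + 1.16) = 0.5183*n^3 - 0.0597000000000001*n^2 - 5.1923*n - 6.0204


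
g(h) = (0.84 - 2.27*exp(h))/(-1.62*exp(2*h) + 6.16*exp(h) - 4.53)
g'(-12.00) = 0.00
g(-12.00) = -0.19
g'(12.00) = 0.00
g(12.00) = 0.00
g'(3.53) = -0.05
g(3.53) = 0.05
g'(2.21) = -0.36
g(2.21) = 0.24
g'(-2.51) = 0.03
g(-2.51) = -0.16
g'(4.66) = -0.01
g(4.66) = 0.01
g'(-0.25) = 7.61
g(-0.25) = 1.30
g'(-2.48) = 0.03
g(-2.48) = -0.16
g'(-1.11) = 0.26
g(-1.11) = -0.03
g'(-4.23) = 0.00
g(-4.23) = -0.18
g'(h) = (0.84 - 2.27*exp(h))*(3.24*exp(2*h) - 6.16*exp(h))/(-1.62*exp(2*h) + 6.16*exp(h) - 4.53)^2 - 2.27*exp(h)/(-1.62*exp(2*h) + 6.16*exp(h) - 4.53)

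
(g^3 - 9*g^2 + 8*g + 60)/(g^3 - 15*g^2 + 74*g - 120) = (g + 2)/(g - 4)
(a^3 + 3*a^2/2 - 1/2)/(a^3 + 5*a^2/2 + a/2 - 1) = (a + 1)/(a + 2)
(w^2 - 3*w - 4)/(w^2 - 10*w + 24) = (w + 1)/(w - 6)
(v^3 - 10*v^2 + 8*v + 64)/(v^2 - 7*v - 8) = (v^2 - 2*v - 8)/(v + 1)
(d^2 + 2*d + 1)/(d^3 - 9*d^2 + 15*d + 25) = (d + 1)/(d^2 - 10*d + 25)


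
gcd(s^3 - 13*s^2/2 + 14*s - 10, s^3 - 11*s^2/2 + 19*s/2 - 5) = s^2 - 9*s/2 + 5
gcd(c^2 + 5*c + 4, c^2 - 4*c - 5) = c + 1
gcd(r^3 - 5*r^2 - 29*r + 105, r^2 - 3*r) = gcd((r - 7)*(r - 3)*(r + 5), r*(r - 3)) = r - 3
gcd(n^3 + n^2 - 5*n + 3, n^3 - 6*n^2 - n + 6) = n - 1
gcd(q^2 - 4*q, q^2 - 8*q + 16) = q - 4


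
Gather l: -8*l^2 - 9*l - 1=-8*l^2 - 9*l - 1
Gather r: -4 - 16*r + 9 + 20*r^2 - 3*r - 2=20*r^2 - 19*r + 3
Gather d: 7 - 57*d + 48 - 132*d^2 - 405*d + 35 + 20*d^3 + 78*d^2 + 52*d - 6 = 20*d^3 - 54*d^2 - 410*d + 84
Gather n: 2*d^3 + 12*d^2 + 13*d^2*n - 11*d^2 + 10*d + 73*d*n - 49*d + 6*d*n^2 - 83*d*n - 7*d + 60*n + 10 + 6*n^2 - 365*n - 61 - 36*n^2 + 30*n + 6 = 2*d^3 + d^2 - 46*d + n^2*(6*d - 30) + n*(13*d^2 - 10*d - 275) - 45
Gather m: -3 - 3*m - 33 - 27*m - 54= -30*m - 90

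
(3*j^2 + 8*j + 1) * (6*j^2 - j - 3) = 18*j^4 + 45*j^3 - 11*j^2 - 25*j - 3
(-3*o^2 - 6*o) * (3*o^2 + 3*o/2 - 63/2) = -9*o^4 - 45*o^3/2 + 171*o^2/2 + 189*o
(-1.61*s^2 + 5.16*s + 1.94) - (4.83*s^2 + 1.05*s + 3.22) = -6.44*s^2 + 4.11*s - 1.28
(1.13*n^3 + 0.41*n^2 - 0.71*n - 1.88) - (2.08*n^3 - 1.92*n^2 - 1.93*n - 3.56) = -0.95*n^3 + 2.33*n^2 + 1.22*n + 1.68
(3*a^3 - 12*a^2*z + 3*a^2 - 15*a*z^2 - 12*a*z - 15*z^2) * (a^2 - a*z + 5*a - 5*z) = 3*a^5 - 15*a^4*z + 18*a^4 - 3*a^3*z^2 - 90*a^3*z + 15*a^3 + 15*a^2*z^3 - 18*a^2*z^2 - 75*a^2*z + 90*a*z^3 - 15*a*z^2 + 75*z^3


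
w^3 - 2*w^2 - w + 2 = (w - 2)*(w - 1)*(w + 1)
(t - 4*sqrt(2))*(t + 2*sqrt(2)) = t^2 - 2*sqrt(2)*t - 16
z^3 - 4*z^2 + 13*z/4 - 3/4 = (z - 3)*(z - 1/2)^2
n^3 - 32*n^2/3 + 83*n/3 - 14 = (n - 7)*(n - 3)*(n - 2/3)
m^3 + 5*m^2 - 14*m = m*(m - 2)*(m + 7)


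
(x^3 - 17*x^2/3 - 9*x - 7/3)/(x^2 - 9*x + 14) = (3*x^2 + 4*x + 1)/(3*(x - 2))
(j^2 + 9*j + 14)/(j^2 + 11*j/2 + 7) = 2*(j + 7)/(2*j + 7)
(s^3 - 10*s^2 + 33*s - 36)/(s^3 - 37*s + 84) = (s - 3)/(s + 7)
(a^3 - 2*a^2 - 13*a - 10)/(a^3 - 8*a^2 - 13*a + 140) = (a^2 + 3*a + 2)/(a^2 - 3*a - 28)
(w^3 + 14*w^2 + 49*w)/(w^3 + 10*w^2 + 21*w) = (w + 7)/(w + 3)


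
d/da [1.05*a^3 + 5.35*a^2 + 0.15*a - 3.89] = 3.15*a^2 + 10.7*a + 0.15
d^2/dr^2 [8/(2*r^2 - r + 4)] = 16*(-4*r^2 + 2*r + (4*r - 1)^2 - 8)/(2*r^2 - r + 4)^3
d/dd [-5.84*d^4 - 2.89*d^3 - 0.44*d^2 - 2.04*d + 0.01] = -23.36*d^3 - 8.67*d^2 - 0.88*d - 2.04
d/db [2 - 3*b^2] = -6*b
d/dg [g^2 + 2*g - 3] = 2*g + 2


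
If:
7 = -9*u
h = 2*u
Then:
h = -14/9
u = -7/9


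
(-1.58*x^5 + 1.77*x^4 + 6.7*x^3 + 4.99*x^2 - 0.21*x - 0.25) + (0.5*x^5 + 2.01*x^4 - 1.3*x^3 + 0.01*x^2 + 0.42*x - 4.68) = -1.08*x^5 + 3.78*x^4 + 5.4*x^3 + 5.0*x^2 + 0.21*x - 4.93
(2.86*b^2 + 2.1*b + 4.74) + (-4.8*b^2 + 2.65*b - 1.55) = -1.94*b^2 + 4.75*b + 3.19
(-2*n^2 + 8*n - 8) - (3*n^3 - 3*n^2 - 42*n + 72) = -3*n^3 + n^2 + 50*n - 80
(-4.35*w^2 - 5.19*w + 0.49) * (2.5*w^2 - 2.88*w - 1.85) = -10.875*w^4 - 0.447000000000003*w^3 + 24.2197*w^2 + 8.1903*w - 0.9065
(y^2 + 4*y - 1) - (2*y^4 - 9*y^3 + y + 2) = -2*y^4 + 9*y^3 + y^2 + 3*y - 3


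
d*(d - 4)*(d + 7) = d^3 + 3*d^2 - 28*d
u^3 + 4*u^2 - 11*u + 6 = (u - 1)^2*(u + 6)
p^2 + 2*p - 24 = (p - 4)*(p + 6)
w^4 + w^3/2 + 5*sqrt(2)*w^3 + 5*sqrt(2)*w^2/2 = w^2*(w + 1/2)*(w + 5*sqrt(2))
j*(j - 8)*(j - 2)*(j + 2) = j^4 - 8*j^3 - 4*j^2 + 32*j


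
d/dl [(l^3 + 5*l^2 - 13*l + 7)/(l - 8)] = (2*l^3 - 19*l^2 - 80*l + 97)/(l^2 - 16*l + 64)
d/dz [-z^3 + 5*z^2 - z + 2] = -3*z^2 + 10*z - 1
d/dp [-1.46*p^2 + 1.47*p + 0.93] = 1.47 - 2.92*p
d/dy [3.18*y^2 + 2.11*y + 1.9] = 6.36*y + 2.11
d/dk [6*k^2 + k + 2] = 12*k + 1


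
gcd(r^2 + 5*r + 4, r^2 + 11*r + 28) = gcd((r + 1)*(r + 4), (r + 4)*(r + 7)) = r + 4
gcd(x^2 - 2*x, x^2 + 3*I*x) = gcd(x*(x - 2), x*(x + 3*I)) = x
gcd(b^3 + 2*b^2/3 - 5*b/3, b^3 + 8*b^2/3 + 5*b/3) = b^2 + 5*b/3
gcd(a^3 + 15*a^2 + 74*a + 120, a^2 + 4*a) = a + 4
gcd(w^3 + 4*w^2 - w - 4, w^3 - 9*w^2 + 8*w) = w - 1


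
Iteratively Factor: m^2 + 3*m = (m)*(m + 3)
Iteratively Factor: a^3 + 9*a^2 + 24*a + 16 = (a + 4)*(a^2 + 5*a + 4) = (a + 1)*(a + 4)*(a + 4)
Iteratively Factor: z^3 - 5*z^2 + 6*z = (z - 3)*(z^2 - 2*z) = (z - 3)*(z - 2)*(z)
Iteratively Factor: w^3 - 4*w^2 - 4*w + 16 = (w + 2)*(w^2 - 6*w + 8) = (w - 4)*(w + 2)*(w - 2)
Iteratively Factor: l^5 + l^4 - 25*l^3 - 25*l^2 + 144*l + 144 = (l + 3)*(l^4 - 2*l^3 - 19*l^2 + 32*l + 48) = (l - 4)*(l + 3)*(l^3 + 2*l^2 - 11*l - 12) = (l - 4)*(l + 1)*(l + 3)*(l^2 + l - 12) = (l - 4)*(l + 1)*(l + 3)*(l + 4)*(l - 3)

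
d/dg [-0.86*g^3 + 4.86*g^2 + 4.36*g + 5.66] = -2.58*g^2 + 9.72*g + 4.36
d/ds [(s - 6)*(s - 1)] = 2*s - 7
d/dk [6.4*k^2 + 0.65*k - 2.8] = 12.8*k + 0.65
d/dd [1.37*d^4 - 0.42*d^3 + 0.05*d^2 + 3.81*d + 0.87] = 5.48*d^3 - 1.26*d^2 + 0.1*d + 3.81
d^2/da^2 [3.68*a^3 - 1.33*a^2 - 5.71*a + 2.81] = 22.08*a - 2.66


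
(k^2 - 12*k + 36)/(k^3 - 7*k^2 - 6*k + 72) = (k - 6)/(k^2 - k - 12)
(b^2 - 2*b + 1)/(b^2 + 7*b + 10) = (b^2 - 2*b + 1)/(b^2 + 7*b + 10)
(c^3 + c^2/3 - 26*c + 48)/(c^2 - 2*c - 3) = (c^2 + 10*c/3 - 16)/(c + 1)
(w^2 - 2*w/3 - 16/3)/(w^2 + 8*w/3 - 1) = (3*w^2 - 2*w - 16)/(3*w^2 + 8*w - 3)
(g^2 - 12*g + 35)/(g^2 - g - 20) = (g - 7)/(g + 4)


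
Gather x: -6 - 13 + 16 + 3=0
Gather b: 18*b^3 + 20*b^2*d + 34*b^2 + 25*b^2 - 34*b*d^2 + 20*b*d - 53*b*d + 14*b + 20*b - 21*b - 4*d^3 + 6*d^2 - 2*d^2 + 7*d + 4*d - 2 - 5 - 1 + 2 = 18*b^3 + b^2*(20*d + 59) + b*(-34*d^2 - 33*d + 13) - 4*d^3 + 4*d^2 + 11*d - 6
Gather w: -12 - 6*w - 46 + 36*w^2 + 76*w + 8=36*w^2 + 70*w - 50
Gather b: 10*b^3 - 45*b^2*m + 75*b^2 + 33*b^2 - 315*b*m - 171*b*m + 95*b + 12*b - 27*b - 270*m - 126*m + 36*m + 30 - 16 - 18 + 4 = 10*b^3 + b^2*(108 - 45*m) + b*(80 - 486*m) - 360*m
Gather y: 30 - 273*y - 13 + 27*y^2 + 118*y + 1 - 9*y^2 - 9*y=18*y^2 - 164*y + 18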